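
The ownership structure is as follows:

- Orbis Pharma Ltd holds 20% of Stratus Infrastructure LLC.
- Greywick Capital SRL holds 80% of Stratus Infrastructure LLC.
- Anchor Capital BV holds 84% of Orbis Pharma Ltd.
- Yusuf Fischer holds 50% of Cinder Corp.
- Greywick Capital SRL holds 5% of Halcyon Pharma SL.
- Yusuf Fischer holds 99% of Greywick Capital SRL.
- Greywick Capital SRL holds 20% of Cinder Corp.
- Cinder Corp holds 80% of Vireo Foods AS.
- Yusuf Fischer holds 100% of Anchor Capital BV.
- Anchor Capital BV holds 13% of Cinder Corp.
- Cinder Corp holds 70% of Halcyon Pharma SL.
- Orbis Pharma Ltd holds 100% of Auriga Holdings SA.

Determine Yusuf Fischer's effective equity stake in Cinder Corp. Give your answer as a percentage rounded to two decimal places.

82.80%

Yusuf reaches Cinder along 3 paths.
Direct stake: 50% = 50%.
Via Anchor: 100% × 13% = 13%.
Via Greywick: 99% × 20% = 19.8%.
Total: 50% + 13% + 19.8% = 82.8%.
Rounded: 82.80%.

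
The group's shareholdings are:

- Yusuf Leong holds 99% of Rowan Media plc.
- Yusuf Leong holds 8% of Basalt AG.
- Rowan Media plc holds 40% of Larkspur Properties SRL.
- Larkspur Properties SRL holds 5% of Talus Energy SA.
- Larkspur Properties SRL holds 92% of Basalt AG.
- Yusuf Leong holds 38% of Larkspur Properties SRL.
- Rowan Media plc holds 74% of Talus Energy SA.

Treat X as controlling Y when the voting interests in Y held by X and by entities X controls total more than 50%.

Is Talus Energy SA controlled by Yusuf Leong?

Yes

Yusuf holds 99% of Rowan, so Yusuf controls Rowan.
Rowan and Yusuf together hold 40% + 38% = 78% of Larkspur, so Yusuf controls Larkspur.
Larkspur and Rowan together hold 5% + 74% = 79% of Talus, so Yusuf controls Talus.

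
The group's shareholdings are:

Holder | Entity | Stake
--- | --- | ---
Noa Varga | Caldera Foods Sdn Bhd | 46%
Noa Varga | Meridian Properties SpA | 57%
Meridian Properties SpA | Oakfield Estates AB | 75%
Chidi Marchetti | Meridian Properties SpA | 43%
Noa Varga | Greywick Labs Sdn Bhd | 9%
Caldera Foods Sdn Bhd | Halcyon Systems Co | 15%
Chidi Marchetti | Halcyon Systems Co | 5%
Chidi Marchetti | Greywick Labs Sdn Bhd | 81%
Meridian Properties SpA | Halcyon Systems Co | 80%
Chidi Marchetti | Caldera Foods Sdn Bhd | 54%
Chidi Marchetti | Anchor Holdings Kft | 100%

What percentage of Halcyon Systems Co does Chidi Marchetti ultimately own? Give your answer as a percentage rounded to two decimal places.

47.50%

Chidi reaches Halcyon along 3 paths.
Via Caldera: 54% × 15% = 8.1%.
Direct stake: 5% = 5%.
Via Meridian: 43% × 80% = 34.4%.
Total: 8.1% + 5% + 34.4% = 47.5%.
Rounded: 47.50%.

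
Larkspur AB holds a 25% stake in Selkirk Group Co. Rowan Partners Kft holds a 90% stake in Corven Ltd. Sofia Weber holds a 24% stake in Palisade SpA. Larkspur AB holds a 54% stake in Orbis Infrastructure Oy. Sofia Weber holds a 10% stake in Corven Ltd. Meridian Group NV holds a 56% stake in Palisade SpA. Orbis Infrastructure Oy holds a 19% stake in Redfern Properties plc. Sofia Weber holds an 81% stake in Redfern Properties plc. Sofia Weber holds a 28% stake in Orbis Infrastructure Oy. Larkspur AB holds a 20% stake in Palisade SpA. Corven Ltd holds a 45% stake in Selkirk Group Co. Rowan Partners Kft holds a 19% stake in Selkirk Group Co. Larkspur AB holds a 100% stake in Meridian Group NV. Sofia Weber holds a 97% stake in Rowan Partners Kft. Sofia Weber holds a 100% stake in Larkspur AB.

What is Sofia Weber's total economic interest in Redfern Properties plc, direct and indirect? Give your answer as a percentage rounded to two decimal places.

Sofia reaches Redfern along 3 paths.
Via Orbis: 28% × 19% = 5.32%.
Via Larkspur → Orbis: 100% × 54% × 19% = 10.26%.
Direct stake: 81% = 81%.
Total: 5.32% + 10.26% + 81% = 96.58%.

96.58%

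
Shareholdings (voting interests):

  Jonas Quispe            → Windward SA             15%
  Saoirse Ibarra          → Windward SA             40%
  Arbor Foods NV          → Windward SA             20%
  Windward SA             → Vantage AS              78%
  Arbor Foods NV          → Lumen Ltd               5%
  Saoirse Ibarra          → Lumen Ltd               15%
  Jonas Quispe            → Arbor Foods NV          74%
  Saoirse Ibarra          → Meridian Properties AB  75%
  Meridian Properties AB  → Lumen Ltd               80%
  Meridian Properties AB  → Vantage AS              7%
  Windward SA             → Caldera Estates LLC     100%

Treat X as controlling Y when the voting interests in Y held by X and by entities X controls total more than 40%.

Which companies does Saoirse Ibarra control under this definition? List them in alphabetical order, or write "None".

Lumen Ltd, Meridian Properties AB

Saoirse holds 75% of Meridian, so Saoirse controls Meridian.
Meridian and Saoirse together hold 80% + 15% = 95% of Lumen, so Saoirse controls Lumen.
No other company's threshold is met.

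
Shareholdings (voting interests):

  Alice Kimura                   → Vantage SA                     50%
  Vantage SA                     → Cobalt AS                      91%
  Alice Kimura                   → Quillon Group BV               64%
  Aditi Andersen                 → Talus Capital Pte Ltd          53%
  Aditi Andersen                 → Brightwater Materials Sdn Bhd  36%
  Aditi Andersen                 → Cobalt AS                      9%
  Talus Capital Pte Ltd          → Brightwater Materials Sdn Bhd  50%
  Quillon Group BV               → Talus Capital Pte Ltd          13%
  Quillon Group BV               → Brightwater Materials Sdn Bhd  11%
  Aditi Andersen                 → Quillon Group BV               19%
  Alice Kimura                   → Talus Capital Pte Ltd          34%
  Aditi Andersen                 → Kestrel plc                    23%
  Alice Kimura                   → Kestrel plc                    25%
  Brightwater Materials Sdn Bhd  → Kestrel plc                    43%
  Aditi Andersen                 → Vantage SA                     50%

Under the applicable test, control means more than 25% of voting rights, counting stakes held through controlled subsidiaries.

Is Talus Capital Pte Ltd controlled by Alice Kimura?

Alice holds 64% of Quillon, so Alice controls Quillon.
Alice and Quillon together hold 34% + 13% = 47% of Talus, so Alice controls Talus.

Yes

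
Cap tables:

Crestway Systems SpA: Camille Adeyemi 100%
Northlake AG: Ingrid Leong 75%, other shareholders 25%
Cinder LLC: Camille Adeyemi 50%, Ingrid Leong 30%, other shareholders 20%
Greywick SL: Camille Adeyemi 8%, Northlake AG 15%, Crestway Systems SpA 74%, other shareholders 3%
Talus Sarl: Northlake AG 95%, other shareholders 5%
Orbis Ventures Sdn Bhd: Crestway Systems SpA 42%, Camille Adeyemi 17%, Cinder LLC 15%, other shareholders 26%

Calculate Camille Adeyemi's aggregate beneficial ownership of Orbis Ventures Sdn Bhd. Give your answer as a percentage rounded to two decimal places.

Camille reaches Orbis along 3 paths.
Via Crestway: 100% × 42% = 42%.
Direct stake: 17% = 17%.
Via Cinder: 50% × 15% = 7.5%.
Total: 42% + 17% + 7.5% = 66.5%.
Rounded: 66.50%.

66.50%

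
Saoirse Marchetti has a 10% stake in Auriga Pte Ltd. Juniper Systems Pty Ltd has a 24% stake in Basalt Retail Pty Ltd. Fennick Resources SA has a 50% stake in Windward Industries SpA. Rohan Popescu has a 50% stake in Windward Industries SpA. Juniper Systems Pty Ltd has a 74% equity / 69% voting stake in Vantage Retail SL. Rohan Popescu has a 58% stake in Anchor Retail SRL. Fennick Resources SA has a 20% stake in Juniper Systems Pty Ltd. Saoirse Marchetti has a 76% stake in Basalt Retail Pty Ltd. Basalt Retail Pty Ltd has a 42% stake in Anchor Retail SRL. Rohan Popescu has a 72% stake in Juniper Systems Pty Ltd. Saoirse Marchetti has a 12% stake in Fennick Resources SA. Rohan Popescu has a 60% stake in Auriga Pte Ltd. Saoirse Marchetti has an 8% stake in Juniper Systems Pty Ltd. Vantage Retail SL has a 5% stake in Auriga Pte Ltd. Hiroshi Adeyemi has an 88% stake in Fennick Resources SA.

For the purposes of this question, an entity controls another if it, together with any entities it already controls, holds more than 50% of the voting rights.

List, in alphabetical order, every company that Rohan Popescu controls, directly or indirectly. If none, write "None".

Rohan holds 72% of Juniper, so Rohan controls Juniper.
Juniper holds 69% of Vantage, so Rohan controls Vantage.
Rohan and Vantage together hold 60% + 5% = 65% of Auriga, so Rohan controls Auriga.
Rohan holds 58% of Anchor, so Rohan controls Anchor.
No other company's threshold is met.

Anchor Retail SRL, Auriga Pte Ltd, Juniper Systems Pty Ltd, Vantage Retail SL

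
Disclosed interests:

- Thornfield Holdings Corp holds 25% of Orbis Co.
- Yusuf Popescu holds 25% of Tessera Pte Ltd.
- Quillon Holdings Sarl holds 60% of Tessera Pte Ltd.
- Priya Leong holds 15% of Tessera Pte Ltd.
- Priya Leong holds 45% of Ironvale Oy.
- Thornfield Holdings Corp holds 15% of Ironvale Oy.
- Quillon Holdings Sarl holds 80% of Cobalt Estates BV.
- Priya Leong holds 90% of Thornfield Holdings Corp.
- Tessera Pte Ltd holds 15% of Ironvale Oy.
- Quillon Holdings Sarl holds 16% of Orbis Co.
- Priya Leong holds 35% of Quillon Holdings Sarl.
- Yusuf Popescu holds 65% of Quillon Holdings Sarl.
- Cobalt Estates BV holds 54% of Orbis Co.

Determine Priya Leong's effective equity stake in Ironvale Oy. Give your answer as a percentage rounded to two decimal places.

63.90%

Priya reaches Ironvale along 4 paths.
Direct stake: 45% = 45%.
Via Tessera: 15% × 15% = 2.25%.
Via Quillon → Tessera: 35% × 60% × 15% = 3.15%.
Via Thornfield: 90% × 15% = 13.5%.
Total: 45% + 2.25% + 3.15% + 13.5% = 63.9%.
Rounded: 63.90%.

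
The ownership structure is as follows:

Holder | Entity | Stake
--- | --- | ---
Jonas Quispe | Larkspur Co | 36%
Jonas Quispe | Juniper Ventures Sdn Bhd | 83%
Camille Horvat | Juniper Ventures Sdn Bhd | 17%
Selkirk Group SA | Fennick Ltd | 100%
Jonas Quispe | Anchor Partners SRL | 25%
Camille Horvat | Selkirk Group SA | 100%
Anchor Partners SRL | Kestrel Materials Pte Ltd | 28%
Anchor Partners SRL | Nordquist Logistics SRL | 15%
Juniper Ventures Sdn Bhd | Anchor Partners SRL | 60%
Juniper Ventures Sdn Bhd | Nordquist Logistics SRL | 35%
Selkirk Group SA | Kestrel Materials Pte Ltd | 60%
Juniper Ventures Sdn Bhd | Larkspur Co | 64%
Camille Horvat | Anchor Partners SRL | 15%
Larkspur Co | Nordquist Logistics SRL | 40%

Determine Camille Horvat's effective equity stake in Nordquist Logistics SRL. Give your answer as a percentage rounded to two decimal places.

Camille reaches Nordquist along 4 paths.
Via Anchor: 15% × 15% = 2.25%.
Via Juniper → Anchor: 17% × 60% × 15% = 1.53%.
Via Juniper → Larkspur: 17% × 64% × 40% = 4.352%.
Via Juniper: 17% × 35% = 5.95%.
Total: 2.25% + 1.53% + 4.352% + 5.95% = 14.082%.
Rounded: 14.08%.

14.08%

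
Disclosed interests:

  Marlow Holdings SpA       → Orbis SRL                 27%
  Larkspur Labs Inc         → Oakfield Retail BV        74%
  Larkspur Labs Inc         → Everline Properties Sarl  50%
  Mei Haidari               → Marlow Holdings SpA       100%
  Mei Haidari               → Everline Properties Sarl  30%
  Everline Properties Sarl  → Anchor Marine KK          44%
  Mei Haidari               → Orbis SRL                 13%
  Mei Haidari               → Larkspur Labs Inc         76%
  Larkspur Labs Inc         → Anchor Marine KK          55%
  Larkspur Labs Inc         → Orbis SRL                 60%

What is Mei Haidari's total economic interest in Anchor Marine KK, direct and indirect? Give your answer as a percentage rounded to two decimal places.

71.72%

Mei reaches Anchor along 3 paths.
Via Everline: 30% × 44% = 13.2%.
Via Larkspur → Everline: 76% × 50% × 44% = 16.72%.
Via Larkspur: 76% × 55% = 41.8%.
Total: 13.2% + 16.72% + 41.8% = 71.72%.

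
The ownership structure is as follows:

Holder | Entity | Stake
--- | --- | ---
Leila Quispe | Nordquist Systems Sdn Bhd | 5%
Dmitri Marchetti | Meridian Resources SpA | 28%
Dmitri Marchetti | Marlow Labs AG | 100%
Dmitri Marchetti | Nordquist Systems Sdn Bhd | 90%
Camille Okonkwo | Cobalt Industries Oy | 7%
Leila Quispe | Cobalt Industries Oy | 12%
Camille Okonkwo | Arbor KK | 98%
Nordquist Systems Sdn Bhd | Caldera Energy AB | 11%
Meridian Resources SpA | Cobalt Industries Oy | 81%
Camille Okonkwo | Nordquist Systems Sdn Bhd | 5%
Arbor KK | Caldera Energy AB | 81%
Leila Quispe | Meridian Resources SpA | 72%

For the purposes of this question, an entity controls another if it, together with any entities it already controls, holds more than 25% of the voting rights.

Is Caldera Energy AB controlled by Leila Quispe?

Leila holds 72% of Meridian, so Leila controls Meridian.
Meridian and Leila together hold 81% + 12% = 93% of Cobalt, so Leila controls Cobalt.
Neither Leila nor any entity Leila controls holds any voting interest in Caldera.
So Leila does not control Caldera.

No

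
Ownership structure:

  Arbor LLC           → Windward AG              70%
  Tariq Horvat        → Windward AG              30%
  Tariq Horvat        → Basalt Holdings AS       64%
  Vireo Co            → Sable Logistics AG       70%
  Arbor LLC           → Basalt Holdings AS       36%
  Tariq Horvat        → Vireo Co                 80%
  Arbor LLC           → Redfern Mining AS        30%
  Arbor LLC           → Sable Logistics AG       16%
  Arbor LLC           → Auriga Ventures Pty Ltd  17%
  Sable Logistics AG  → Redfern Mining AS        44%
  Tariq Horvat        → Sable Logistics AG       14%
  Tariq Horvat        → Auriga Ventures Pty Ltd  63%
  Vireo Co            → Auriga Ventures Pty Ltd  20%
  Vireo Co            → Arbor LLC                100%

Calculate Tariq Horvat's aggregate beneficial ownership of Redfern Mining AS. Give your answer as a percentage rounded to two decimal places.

Tariq reaches Redfern along 4 paths.
Via Vireo → Sable: 80% × 70% × 44% = 24.64%.
Via Sable: 14% × 44% = 6.16%.
Via Vireo → Arbor → Sable: 80% × 100% × 16% × 44% = 5.632%.
Via Vireo → Arbor: 80% × 100% × 30% = 24%.
Total: 24.64% + 6.16% + 5.632% + 24% = 60.432%.
Rounded: 60.43%.

60.43%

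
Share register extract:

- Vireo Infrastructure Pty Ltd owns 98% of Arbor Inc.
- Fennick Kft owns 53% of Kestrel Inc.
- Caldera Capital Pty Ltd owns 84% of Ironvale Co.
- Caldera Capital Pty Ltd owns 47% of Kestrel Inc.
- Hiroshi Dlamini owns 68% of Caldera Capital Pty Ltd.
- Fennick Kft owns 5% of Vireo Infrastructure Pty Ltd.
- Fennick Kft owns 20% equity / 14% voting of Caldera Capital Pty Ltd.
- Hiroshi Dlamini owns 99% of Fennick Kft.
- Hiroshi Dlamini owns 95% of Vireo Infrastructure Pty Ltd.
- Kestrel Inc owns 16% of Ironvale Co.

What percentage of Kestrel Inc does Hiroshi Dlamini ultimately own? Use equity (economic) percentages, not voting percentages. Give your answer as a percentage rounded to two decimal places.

93.74%

Hiroshi reaches Kestrel along 3 paths.
Via Caldera: 68% × 47% = 31.96%.
Via Fennick → Caldera: 99% × 20% × 47% = 9.306%.
Via Fennick: 99% × 53% = 52.47%.
Total: 31.96% + 9.306% + 52.47% = 93.736%.
Rounded: 93.74%.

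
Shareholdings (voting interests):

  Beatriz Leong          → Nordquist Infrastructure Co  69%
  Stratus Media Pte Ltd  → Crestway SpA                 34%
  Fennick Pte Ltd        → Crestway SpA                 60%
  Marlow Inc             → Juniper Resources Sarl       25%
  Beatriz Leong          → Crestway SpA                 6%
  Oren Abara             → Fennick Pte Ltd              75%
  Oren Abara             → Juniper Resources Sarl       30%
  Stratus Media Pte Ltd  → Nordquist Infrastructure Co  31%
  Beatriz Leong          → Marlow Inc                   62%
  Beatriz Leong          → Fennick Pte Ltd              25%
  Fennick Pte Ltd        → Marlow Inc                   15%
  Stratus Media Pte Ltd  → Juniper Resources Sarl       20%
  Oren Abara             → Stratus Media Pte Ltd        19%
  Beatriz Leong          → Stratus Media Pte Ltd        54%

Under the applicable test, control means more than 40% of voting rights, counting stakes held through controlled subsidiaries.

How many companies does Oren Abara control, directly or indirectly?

Oren holds 75% of Fennick, so Oren controls Fennick.
Fennick holds 60% of Crestway, so Oren controls Crestway.
No other company's threshold is met.
Oren controls 2 companies.

2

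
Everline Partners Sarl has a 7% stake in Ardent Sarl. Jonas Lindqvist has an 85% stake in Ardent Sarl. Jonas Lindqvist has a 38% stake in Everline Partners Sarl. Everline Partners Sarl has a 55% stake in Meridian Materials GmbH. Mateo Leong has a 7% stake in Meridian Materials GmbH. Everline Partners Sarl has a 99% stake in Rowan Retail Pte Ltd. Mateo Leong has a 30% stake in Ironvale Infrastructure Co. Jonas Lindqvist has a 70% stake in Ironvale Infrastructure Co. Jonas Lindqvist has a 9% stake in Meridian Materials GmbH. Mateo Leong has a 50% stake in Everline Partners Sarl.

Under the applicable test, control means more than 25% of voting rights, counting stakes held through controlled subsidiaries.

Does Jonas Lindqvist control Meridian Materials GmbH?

Jonas holds 38% of Everline, so Jonas controls Everline.
Everline and Jonas together hold 55% + 9% = 64% of Meridian, so Jonas controls Meridian.

Yes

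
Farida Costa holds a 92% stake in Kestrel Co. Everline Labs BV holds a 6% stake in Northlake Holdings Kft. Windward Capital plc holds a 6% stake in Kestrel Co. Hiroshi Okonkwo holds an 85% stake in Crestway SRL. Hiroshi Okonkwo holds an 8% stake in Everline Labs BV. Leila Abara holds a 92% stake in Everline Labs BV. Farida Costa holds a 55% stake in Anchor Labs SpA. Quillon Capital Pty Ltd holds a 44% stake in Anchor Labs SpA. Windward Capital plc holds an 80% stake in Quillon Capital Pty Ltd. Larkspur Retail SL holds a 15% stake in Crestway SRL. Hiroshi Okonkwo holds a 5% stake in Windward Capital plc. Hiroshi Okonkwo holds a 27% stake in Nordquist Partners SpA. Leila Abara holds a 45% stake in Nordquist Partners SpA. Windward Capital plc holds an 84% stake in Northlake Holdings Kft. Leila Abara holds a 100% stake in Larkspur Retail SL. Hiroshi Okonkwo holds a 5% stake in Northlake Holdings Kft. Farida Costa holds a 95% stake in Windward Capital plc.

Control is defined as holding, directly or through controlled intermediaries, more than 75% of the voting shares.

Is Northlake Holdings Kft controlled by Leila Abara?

Leila holds 92% of Everline, so Leila controls Everline.
Leila holds 100% of Larkspur, so Leila controls Larkspur.
In Northlake, Leila's side holds only 6%, not > 75%.
So Leila does not control Northlake.

No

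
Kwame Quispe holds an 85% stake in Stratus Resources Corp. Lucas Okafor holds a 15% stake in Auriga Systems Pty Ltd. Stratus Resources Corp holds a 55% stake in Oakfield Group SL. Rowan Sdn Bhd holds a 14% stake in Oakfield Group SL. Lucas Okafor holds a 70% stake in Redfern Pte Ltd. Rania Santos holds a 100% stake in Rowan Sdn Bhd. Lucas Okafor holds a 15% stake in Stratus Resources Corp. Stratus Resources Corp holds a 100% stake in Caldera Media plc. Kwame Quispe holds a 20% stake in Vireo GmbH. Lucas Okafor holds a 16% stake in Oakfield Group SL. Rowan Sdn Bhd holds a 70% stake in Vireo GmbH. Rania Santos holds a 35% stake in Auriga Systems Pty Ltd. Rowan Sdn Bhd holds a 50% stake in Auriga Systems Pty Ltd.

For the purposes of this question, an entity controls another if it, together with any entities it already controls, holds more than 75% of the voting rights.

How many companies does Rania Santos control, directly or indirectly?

2

Rania holds 100% of Rowan, so Rania controls Rowan.
Rania and Rowan together hold 35% + 50% = 85% of Auriga, so Rania controls Auriga.
No other company's threshold is met.
Rania controls 2 companies.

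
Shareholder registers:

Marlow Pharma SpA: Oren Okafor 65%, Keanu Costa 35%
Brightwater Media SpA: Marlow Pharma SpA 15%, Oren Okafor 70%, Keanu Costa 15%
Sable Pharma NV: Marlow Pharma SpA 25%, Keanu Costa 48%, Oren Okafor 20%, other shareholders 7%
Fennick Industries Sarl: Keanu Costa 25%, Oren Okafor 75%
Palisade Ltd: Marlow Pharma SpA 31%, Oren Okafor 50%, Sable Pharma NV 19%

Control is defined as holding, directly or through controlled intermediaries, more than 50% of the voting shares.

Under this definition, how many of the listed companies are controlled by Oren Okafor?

Oren holds 65% of Marlow, so Oren controls Marlow.
Marlow and Oren together hold 15% + 70% = 85% of Brightwater, so Oren controls Brightwater.
Oren holds 75% of Fennick, so Oren controls Fennick.
Marlow and Oren together hold 31% + 50% = 81% of Palisade, so Oren controls Palisade.
No other company's threshold is met.
Oren controls 4 companies.

4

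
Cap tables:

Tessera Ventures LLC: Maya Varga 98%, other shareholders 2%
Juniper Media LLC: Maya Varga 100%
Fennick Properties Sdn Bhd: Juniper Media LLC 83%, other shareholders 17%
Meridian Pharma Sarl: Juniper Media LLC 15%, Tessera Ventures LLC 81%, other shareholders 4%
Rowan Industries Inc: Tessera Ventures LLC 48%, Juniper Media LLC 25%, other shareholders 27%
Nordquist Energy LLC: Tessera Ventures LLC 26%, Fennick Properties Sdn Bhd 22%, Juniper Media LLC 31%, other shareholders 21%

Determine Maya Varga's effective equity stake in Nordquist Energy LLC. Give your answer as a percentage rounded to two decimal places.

74.74%

Maya reaches Nordquist along 3 paths.
Via Tessera: 98% × 26% = 25.48%.
Via Juniper → Fennick: 100% × 83% × 22% = 18.26%.
Via Juniper: 100% × 31% = 31%.
Total: 25.48% + 18.26% + 31% = 74.74%.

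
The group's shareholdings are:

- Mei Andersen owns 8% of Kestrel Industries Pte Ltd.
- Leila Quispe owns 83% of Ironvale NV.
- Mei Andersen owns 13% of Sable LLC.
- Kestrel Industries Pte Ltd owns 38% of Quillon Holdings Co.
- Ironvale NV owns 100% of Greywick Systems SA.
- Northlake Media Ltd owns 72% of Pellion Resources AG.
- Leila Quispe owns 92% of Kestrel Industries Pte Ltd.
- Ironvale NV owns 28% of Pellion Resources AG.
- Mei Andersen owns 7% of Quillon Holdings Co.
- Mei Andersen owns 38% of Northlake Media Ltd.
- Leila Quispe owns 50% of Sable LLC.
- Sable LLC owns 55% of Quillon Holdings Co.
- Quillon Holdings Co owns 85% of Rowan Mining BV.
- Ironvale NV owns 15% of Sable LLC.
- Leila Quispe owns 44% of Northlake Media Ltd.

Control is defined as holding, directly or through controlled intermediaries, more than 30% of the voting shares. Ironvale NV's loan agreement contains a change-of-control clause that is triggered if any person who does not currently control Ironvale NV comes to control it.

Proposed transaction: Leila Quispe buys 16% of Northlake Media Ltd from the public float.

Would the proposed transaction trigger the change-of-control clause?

The purchase changes only Leila's holdings, so Leila is the only person who could newly come to control Ironvale.
Leila holds 83% of Ironvale, so Leila controls Ironvale.
So Leila already controls Ironvale before the transaction.
After the purchase, Leila's direct stake in Northlake rises to 44% + 16% = 60%.
Leila controlled Ironvale already, so this is not a new person acquiring control; every other person's position is unchanged or reduced.
No new person acquires control, so the clause is not triggered.

No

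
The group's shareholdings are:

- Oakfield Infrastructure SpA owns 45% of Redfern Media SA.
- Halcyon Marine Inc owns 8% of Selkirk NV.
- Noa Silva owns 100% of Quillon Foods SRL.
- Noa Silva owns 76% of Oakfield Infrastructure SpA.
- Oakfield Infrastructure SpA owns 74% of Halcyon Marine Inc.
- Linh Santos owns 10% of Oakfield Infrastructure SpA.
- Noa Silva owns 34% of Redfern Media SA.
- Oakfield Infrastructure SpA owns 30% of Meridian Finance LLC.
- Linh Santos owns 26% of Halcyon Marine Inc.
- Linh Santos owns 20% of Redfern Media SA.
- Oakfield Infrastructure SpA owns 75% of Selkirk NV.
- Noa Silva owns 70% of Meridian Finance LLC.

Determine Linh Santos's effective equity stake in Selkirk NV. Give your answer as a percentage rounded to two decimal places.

Linh reaches Selkirk along 3 paths.
Via Oakfield: 10% × 75% = 7.5%.
Via Halcyon: 26% × 8% = 2.08%.
Via Oakfield → Halcyon: 10% × 74% × 8% = 0.592%.
Total: 7.5% + 2.08% + 0.592% = 10.172%.
Rounded: 10.17%.

10.17%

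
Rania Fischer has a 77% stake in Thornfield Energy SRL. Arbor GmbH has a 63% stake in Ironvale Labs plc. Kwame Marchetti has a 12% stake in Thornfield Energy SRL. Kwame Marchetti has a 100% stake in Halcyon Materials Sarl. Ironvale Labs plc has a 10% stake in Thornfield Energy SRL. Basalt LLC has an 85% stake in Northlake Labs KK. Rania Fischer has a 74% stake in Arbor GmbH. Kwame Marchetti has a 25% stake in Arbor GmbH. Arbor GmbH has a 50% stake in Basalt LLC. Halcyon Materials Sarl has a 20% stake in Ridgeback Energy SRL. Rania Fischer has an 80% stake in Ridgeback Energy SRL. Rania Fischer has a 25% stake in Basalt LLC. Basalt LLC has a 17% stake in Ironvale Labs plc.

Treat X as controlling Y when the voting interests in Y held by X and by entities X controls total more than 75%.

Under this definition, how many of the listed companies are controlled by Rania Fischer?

Rania holds 77% of Thornfield, so Rania controls Thornfield.
Rania holds 80% of Ridgeback, so Rania controls Ridgeback.
No other company's threshold is met.
Rania controls 2 companies.

2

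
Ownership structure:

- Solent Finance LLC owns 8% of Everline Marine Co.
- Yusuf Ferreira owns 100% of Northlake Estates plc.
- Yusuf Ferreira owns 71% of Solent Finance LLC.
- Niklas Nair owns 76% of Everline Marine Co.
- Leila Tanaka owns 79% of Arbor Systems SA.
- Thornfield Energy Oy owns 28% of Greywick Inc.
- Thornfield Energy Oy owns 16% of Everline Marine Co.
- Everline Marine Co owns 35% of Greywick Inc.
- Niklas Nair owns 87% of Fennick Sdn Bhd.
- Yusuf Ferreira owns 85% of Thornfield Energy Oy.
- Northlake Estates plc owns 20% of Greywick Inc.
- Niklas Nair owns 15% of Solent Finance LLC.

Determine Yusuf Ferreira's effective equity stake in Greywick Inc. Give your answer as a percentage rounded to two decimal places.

Yusuf reaches Greywick along 4 paths.
Via Northlake: 100% × 20% = 20%.
Via Thornfield → Everline: 85% × 16% × 35% = 4.76%.
Via Solent → Everline: 71% × 8% × 35% = 1.988%.
Via Thornfield: 85% × 28% = 23.8%.
Total: 20% + 4.76% + 1.988% + 23.8% = 50.548%.
Rounded: 50.55%.

50.55%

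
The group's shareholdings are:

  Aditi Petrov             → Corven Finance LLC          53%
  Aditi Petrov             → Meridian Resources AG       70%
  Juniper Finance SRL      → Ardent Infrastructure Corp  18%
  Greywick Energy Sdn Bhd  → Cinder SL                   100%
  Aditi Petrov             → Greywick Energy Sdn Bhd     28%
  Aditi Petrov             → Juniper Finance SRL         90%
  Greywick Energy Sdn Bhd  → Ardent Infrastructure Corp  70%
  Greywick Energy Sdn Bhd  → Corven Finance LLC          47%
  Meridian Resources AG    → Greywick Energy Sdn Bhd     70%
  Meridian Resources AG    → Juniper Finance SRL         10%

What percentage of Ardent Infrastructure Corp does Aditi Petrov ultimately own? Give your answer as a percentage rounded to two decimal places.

71.36%

Aditi reaches Ardent along 4 paths.
Via Greywick: 28% × 70% = 19.6%.
Via Meridian → Greywick: 70% × 70% × 70% = 34.3%.
Via Meridian → Juniper: 70% × 10% × 18% = 1.26%.
Via Juniper: 90% × 18% = 16.2%.
Total: 19.6% + 34.3% + 1.26% + 16.2% = 71.36%.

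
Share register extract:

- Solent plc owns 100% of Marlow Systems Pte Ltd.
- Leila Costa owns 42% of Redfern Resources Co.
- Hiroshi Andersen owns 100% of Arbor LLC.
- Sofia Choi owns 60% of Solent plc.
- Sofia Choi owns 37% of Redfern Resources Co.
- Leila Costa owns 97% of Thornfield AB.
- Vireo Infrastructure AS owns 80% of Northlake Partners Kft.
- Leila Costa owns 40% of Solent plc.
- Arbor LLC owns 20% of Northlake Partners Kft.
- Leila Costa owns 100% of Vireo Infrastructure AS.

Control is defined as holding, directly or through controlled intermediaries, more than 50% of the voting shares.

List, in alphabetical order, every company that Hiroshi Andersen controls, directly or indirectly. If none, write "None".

Arbor LLC

Hiroshi holds 100% of Arbor, so Hiroshi controls Arbor.
No other company's threshold is met.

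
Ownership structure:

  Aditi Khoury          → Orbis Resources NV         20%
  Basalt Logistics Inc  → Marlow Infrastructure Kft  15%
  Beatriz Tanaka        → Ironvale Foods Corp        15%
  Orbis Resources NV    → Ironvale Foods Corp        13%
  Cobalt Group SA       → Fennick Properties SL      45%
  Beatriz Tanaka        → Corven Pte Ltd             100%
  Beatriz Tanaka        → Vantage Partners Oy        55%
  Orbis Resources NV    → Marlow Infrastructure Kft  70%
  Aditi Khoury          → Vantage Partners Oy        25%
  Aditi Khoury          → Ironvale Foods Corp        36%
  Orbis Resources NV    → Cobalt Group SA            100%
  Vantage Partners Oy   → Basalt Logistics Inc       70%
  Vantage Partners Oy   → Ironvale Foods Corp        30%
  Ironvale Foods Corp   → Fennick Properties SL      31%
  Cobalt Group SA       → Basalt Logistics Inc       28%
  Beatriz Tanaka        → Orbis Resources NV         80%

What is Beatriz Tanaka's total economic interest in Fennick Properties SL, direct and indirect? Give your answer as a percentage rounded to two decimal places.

Beatriz reaches Fennick along 4 paths.
Via Orbis → Cobalt: 80% × 100% × 45% = 36%.
Via Vantage → Ironvale: 55% × 30% × 31% = 5.115%.
Via Orbis → Ironvale: 80% × 13% × 31% = 3.224%.
Via Ironvale: 15% × 31% = 4.65%.
Total: 36% + 5.115% + 3.224% + 4.65% = 48.989%.
Rounded: 48.99%.

48.99%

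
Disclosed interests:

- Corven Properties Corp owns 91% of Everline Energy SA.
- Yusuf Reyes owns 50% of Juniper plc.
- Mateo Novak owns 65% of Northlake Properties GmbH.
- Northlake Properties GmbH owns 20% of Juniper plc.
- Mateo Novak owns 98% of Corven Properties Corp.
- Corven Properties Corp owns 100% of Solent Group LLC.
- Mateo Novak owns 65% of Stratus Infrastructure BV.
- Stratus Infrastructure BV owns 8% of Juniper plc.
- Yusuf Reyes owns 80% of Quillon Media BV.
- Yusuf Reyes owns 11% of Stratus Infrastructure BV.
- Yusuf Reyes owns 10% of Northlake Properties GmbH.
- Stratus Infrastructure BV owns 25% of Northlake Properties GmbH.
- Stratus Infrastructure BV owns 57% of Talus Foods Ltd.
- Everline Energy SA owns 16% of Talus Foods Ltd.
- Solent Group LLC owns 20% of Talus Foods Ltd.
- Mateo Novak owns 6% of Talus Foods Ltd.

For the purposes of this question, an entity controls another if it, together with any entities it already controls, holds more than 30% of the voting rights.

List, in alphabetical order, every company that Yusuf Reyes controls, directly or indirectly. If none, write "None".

Yusuf holds 50% of Juniper, so Yusuf controls Juniper.
Yusuf holds 80% of Quillon, so Yusuf controls Quillon.
No other company's threshold is met.

Juniper plc, Quillon Media BV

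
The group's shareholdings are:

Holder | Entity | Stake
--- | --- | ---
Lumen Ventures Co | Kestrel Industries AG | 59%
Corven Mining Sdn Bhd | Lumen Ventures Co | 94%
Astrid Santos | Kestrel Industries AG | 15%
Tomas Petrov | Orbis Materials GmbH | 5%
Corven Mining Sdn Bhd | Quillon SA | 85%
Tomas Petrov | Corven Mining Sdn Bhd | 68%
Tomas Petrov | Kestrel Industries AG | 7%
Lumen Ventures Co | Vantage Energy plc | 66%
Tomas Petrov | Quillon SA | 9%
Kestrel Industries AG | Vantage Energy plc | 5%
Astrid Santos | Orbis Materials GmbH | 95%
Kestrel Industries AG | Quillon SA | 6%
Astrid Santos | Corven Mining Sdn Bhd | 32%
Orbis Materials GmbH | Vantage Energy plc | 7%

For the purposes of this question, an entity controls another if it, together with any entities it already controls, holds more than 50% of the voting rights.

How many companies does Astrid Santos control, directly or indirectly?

Astrid holds 95% of Orbis, so Astrid controls Orbis.
No other company's threshold is met.
Astrid controls 1 company.

1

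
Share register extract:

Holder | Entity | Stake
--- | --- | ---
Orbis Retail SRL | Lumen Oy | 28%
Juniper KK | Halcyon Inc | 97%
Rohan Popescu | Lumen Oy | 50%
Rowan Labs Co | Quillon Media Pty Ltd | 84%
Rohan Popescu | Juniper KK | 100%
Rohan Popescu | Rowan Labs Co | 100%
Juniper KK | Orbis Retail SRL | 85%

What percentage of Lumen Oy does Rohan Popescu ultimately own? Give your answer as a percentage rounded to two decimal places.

Rohan reaches Lumen along 2 paths.
Via Juniper → Orbis: 100% × 85% × 28% = 23.8%.
Direct stake: 50% = 50%.
Total: 23.8% + 50% = 73.8%.
Rounded: 73.80%.

73.80%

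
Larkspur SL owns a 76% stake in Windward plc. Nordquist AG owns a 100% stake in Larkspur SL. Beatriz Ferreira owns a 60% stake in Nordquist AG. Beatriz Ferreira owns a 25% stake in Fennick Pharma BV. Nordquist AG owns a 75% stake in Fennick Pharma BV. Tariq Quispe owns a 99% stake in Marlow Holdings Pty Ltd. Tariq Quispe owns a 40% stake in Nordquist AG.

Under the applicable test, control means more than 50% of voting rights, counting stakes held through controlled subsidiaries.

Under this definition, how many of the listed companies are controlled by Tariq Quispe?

Tariq holds 99% of Marlow, so Tariq controls Marlow.
No other company's threshold is met.
Tariq controls 1 company.

1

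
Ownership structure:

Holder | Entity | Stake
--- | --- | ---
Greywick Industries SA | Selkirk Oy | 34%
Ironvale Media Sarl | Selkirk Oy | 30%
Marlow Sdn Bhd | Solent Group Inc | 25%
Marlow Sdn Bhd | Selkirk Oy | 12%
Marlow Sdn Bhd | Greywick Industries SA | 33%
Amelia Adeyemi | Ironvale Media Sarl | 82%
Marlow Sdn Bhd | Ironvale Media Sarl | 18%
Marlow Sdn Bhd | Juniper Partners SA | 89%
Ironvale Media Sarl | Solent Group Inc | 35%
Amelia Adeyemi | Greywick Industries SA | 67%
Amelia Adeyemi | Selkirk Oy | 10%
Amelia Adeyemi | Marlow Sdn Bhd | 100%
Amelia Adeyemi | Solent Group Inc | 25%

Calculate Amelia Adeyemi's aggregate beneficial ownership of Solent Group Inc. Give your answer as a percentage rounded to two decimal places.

85.00%

Amelia reaches Solent along 4 paths.
Direct stake: 25% = 25%.
Via Ironvale: 82% × 35% = 28.7%.
Via Marlow → Ironvale: 100% × 18% × 35% = 6.3%.
Via Marlow: 100% × 25% = 25%.
Total: 25% + 28.7% + 6.3% + 25% = 85%.
Rounded: 85.00%.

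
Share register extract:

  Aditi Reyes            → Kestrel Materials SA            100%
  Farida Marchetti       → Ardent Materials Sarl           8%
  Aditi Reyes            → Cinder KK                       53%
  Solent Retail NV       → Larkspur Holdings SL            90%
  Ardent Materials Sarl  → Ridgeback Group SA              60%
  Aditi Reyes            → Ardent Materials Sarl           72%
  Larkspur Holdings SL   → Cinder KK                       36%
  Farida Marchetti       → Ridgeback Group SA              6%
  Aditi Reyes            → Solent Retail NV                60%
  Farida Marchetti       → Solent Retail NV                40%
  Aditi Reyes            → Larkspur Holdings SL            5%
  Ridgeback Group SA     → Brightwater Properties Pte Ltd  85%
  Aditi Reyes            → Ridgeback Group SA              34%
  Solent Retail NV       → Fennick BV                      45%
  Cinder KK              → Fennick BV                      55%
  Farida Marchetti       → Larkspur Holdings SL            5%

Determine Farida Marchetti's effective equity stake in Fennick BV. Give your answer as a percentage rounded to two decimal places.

26.12%

Farida reaches Fennick along 3 paths.
Via Larkspur → Cinder: 5% × 36% × 55% = 0.99%.
Via Solent → Larkspur → Cinder: 40% × 90% × 36% × 55% = 7.128%.
Via Solent: 40% × 45% = 18%.
Total: 0.99% + 7.128% + 18% = 26.118%.
Rounded: 26.12%.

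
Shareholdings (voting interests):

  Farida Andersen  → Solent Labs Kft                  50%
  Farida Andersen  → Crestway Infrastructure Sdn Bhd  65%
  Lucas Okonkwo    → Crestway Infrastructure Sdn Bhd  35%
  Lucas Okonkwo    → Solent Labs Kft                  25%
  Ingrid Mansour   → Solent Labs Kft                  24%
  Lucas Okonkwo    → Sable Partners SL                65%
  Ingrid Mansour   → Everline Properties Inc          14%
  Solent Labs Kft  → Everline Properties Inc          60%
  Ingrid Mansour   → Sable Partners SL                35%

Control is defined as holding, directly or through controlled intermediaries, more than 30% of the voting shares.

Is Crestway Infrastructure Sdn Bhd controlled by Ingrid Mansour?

Ingrid holds 35% of Sable, so Ingrid controls Sable.
Neither Ingrid nor any entity Ingrid controls holds any voting interest in Crestway.
So Ingrid does not control Crestway.

No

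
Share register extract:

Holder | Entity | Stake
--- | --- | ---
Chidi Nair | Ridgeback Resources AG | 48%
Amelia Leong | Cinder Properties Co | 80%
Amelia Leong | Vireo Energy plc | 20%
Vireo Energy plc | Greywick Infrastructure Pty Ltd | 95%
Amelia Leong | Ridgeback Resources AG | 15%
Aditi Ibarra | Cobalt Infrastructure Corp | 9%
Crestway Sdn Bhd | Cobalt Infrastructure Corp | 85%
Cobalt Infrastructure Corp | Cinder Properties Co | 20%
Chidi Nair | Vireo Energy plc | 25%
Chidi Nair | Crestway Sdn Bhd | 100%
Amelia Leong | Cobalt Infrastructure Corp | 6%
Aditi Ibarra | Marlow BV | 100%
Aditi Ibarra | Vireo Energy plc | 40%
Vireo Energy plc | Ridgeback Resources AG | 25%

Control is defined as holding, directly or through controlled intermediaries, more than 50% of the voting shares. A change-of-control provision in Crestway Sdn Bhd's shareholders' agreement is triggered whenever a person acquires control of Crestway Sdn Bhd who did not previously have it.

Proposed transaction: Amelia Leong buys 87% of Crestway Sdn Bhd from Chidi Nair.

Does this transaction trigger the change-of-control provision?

The purchase adds only to Amelia's holdings (Chidi's stake shrinks), so Amelia is the only person who could newly come to control Crestway.
Amelia holds 80% of Cinder, so Amelia controls Cinder.
Neither Amelia nor any entity Amelia controls holds any voting interest in Crestway.
So before the transaction, Amelia does not control Crestway.
After the purchase, Amelia holds 87% of Crestway directly, and Chidi's stake falls to 13%.
Amelia holds 87% of Crestway, so Amelia controls Crestway.
Amelia did not control Crestway before and does after, so the clause is triggered.

Yes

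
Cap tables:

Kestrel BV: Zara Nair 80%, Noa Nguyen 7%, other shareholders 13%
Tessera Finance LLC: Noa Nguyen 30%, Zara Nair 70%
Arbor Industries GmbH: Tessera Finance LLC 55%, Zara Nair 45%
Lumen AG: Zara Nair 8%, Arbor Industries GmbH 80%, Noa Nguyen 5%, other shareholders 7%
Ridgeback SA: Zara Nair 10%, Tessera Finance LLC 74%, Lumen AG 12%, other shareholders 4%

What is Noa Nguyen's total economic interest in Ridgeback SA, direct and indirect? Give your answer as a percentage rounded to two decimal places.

Noa reaches Ridgeback along 3 paths.
Via Tessera: 30% × 74% = 22.2%.
Via Tessera → Arbor → Lumen: 30% × 55% × 80% × 12% = 1.584%.
Via Lumen: 5% × 12% = 0.6%.
Total: 22.2% + 1.584% + 0.6% = 24.384%.
Rounded: 24.38%.

24.38%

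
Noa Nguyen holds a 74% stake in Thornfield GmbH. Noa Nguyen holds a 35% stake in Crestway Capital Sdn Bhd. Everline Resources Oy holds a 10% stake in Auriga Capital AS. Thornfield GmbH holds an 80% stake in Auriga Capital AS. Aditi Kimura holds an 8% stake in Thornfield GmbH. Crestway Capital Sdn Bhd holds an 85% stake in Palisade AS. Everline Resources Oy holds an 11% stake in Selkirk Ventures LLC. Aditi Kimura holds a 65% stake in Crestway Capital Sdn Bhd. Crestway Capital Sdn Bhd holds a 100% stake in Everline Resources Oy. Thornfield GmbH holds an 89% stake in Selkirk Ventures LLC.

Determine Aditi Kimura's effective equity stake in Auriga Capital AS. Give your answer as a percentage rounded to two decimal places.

12.90%

Aditi reaches Auriga along 2 paths.
Via Crestway → Everline: 65% × 100% × 10% = 6.5%.
Via Thornfield: 8% × 80% = 6.4%.
Total: 6.5% + 6.4% = 12.9%.
Rounded: 12.90%.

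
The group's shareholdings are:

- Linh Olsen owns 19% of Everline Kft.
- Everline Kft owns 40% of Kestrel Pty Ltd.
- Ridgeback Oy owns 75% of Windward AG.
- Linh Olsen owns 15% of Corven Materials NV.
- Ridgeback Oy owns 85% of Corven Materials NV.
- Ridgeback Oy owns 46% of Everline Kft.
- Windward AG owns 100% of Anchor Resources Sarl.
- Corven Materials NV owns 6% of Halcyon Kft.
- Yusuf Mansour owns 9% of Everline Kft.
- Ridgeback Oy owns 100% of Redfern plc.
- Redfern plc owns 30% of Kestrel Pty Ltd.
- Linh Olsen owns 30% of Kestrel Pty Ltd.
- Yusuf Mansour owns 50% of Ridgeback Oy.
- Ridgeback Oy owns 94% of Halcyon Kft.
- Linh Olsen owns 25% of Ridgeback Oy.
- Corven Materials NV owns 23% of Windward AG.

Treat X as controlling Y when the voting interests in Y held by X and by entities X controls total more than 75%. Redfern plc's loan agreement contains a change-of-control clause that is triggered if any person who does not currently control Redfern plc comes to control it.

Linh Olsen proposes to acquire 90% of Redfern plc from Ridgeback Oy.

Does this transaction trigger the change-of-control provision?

The purchase adds only to Linh's holdings (Ridgeback's stake shrinks), so Linh is the only person who could newly come to control Redfern.
Linh's largest direct stake is 30% in Kestrel, which does not meet the threshold, so Linh controls no company.
Neither Linh nor any entity Linh controls holds any voting interest in Redfern.
So before the transaction, Linh does not control Redfern.
After the purchase, Linh holds 90% of Redfern directly, and Ridgeback's stake falls to 10%.
Linh holds 90% of Redfern, so Linh controls Redfern.
Linh did not control Redfern before and does after, so the clause is triggered.

Yes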